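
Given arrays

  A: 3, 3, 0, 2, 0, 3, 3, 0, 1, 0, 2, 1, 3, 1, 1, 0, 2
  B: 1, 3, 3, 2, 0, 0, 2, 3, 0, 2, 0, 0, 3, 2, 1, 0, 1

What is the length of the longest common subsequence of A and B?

10

Taking 3 (A #1, B #2), then 3 (A #2, B #3), then 0 (A #3, B #6), then 2 (A #4, B #7), then 0 (A #5, B #9), then 0 (A #8, B #11), then 0 (A #10, B #12), then 2 (A #11, B #14), then 1 (A #12, B #15), then 1 (A #15, B #17) gives a common subsequence of length 10. Since dp[17][17] = 10, nothing longer is possible.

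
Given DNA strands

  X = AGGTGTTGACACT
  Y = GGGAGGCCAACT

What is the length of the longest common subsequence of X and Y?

8

Match G [2,2], then G [3,3], then G [5,5], then G [8,6], then A [9,9], then A [11,10], then C [12,11], then T [13,12] — 8 bases in the same relative order in both. dp[13][12] = 8 confirms this is the maximum.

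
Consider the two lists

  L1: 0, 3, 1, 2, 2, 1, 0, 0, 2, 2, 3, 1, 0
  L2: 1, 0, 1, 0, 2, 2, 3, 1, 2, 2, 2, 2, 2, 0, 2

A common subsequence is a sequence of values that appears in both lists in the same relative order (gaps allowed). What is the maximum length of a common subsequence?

Taking 0 (L1 #1, L2 #4); then 3 (L1 #2, L2 #7); then 1 (L1 #3, L2 #8); then 2 (L1 #4, L2 #10); then 2 (L1 #5, L2 #11); then 2 (L1 #9, L2 #12); then 2 (L1 #10, L2 #13); then 0 (L1 #13, L2 #14) gives a common subsequence of length 8. The LCS DP gives dp[13][15] = 8, so this is optimal.

8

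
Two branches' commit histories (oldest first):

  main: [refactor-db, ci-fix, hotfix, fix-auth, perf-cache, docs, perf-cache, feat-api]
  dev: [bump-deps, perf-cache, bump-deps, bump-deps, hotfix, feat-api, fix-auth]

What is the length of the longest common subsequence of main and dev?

2

Pick hotfix (main #3, dev #5), fix-auth (main #4, dev #7); all 2 commits appear in both, in order. The LCS DP gives dp[8][7] = 2, so this is optimal.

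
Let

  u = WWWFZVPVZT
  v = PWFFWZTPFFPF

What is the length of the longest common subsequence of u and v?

Match W (u #1, v #2), W (u #2, v #5), F (u #4, v #10), P (u #7, v #11) — 4 characters in the same relative order in both. Since dp[10][12] = 4, nothing longer is possible.

4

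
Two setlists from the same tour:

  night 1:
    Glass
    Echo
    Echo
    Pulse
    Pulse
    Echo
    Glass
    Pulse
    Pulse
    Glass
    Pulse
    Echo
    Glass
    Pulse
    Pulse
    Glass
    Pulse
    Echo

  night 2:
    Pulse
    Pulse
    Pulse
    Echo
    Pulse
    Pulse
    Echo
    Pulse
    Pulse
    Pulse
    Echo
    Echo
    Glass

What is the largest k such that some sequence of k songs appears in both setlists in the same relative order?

10

Match Pulse [4,2]; then Pulse [5,3]; then Echo [6,4]; then Pulse [9,5]; then Pulse [11,6]; then Echo [12,7]; then Pulse [14,8]; then Pulse [15,9]; then Pulse [17,10]; then Echo [18,12] — 10 songs in the same relative order in both, and the DP table's final entry dp[18][13] is also 10, so no common subsequence is longer.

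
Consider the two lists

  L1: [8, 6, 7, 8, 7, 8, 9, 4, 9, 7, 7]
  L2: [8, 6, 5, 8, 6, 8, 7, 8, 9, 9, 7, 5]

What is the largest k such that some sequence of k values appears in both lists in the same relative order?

One common subsequence of length 8: 8 at L1[1]=L2[4]; then 6 at L1[2]=L2[5]; then 8 at L1[4]=L2[6]; then 7 at L1[5]=L2[7]; then 8 at L1[6]=L2[8]; then 9 at L1[7]=L2[9]; then 9 at L1[9]=L2[10]; then 7 at L1[10]=L2[11]. Since dp[11][12] = 8, nothing longer is possible.

8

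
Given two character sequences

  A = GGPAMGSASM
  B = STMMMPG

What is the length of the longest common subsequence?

2

One common subsequence of length 2: P at A[3]=B[6] → G at A[6]=B[7]. dp[10][7] = 2 confirms this is the maximum.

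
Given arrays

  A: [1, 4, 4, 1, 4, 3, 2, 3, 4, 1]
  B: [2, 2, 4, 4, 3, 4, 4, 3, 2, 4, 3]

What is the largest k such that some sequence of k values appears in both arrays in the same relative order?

Taking 4 at A[2]=B[4], 4 at A[3]=B[6], 4 at A[5]=B[7], 3 at A[6]=B[8], 2 at A[7]=B[9], 3 at A[8]=B[11] gives a common subsequence of length 6. The LCS DP gives dp[10][11] = 6, so this is optimal.

6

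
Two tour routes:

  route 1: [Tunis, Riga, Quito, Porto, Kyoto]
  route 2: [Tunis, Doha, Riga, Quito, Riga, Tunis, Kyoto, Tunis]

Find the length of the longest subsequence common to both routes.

Taking Tunis [1,1]; then Riga [2,3]; then Quito [3,4]; then Kyoto [5,7] gives a common subsequence of length 4. Since dp[5][8] = 4, nothing longer is possible.

4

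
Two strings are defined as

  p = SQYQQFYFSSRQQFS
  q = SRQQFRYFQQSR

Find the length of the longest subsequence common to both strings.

Taking S [1,1], then Q [4,3], then Q [5,4], then F [6,5], then Y [7,7], then F [8,8], then Q [12,9], then Q [13,10], then S [15,11] gives a common subsequence of length 9, and the DP table's final entry dp[15][12] is also 9, so no common subsequence is longer.

9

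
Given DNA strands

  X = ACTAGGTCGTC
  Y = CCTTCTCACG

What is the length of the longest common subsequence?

Pick C (X #2, Y #2); then T (X #3, Y #3); then T (X #7, Y #4); then C (X #8, Y #5); then T (X #10, Y #6); then C (X #11, Y #9); all 6 bases appear in both, in order. The LCS DP gives dp[11][10] = 6, so this is optimal.

6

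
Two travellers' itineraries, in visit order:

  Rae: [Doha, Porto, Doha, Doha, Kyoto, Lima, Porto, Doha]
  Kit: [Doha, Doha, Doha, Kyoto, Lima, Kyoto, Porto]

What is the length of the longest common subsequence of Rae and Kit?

One common subsequence of length 6: Doha (Rae #1, Kit #1); then Doha (Rae #3, Kit #2); then Doha (Rae #4, Kit #3); then Kyoto (Rae #5, Kit #4); then Lima (Rae #6, Kit #5); then Porto (Rae #7, Kit #7). The LCS DP gives dp[8][7] = 6, so this is optimal.

6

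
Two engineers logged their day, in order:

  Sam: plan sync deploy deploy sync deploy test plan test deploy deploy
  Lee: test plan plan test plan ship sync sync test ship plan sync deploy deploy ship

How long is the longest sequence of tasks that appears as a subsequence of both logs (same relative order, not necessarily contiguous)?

One common subsequence of length 7: plan [1,5], then sync [2,7], then sync [5,8], then test [7,9], then plan [8,11], then deploy [10,13], then deploy [11,14]. Since dp[11][15] = 7, nothing longer is possible.

7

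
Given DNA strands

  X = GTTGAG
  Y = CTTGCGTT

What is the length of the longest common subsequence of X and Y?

4

Let dp[i][j] be the LCS length of the first i bases of X and the first j bases of Y. dp[i][j] = dp[i-1][j-1]+1 when the i-th and j-th bases match, else max(dp[i-1][j], dp[i][j-1]).
    ·  C  T  T  G  C  G  T  T
 ·  0  0  0  0  0  0  0  0  0
 G  0  0  0  0  1  1  1  1  1
 T  0  0  1  1  1  1  1  2  2
 T  0  0  1  2  2  2  2  2  3
 G  0  0  1  2  3  3  3  3  3
 A  0  0  1  2  3  3  3  3  3
 G  0  0  1  2  3  3  4  4  4
dp[6][8] = 4. One LCS (by backtracking along matches): TTGG.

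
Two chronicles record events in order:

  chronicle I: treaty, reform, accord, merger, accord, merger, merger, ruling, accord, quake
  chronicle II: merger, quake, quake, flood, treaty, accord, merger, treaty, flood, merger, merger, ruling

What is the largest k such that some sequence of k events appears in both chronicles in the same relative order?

Pick treaty [1,5]; then accord [3,6]; then merger [4,7]; then merger [6,10]; then merger [7,11]; then ruling [8,12]; all 6 events appear in both, in order. dp[10][12] = 6 confirms this is the maximum.

6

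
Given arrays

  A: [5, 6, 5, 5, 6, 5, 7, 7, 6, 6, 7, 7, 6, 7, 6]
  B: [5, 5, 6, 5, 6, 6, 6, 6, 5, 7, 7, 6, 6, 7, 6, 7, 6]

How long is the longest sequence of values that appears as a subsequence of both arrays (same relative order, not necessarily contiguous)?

13

One common subsequence of length 13: 5 at A[1]=B[2], then 6 at A[2]=B[3], then 5 at A[3]=B[4], then 6 at A[5]=B[8], then 5 at A[6]=B[9], then 7 at A[7]=B[10], then 7 at A[8]=B[11], then 6 at A[9]=B[12], then 6 at A[10]=B[13], then 7 at A[12]=B[14], then 6 at A[13]=B[15], then 7 at A[14]=B[16], then 6 at A[15]=B[17], and the DP table's final entry dp[15][17] is also 13, so no common subsequence is longer.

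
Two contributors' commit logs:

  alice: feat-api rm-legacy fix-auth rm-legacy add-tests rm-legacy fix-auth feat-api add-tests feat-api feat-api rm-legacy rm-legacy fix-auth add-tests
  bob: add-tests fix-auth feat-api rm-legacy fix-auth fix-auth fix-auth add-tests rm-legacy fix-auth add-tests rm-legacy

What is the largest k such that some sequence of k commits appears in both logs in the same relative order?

8

Taking feat-api at alice[1]=bob[3]; then rm-legacy at alice[2]=bob[4]; then fix-auth at alice[3]=bob[7]; then add-tests at alice[5]=bob[8]; then rm-legacy at alice[6]=bob[9]; then fix-auth at alice[7]=bob[10]; then add-tests at alice[9]=bob[11]; then rm-legacy at alice[13]=bob[12] gives a common subsequence of length 8. The LCS DP gives dp[15][12] = 8, so this is optimal.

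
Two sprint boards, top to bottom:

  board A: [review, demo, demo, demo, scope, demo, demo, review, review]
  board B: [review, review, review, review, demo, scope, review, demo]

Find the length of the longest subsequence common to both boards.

4

Pick review at board A[1]=board B[4]; then demo at board A[4]=board B[5]; then scope at board A[5]=board B[6]; then demo at board A[7]=board B[8]; all 4 tasks appear in both, in order. Since dp[9][8] = 4, nothing longer is possible.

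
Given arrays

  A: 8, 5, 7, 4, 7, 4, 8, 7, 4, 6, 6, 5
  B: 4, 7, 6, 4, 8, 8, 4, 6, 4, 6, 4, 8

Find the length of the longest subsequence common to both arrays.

One common subsequence of length 7: 4 [4,1]; then 7 [5,2]; then 4 [6,4]; then 8 [7,6]; then 4 [9,7]; then 6 [10,8]; then 6 [11,10]. Since dp[12][12] = 7, nothing longer is possible.

7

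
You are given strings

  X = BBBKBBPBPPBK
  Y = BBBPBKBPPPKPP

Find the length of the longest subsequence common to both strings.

9

Pick B at X[1]=Y[2], B at X[2]=Y[3], B at X[3]=Y[5], K at X[4]=Y[6], B at X[6]=Y[7], P at X[7]=Y[8], P at X[9]=Y[9], P at X[10]=Y[10], K at X[12]=Y[11]; all 9 characters appear in both, in order. Since dp[12][13] = 9, nothing longer is possible.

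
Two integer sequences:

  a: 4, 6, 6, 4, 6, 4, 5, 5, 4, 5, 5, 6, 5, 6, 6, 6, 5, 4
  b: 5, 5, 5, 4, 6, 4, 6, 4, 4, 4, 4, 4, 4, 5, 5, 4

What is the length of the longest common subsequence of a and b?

9

One common subsequence of length 9: 4 [1,4], 6 [2,5], 6 [3,7], 4 [4,11], 4 [6,12], 4 [9,13], 5 [13,14], 5 [17,15], 4 [18,16]. The LCS DP gives dp[18][16] = 9, so this is optimal.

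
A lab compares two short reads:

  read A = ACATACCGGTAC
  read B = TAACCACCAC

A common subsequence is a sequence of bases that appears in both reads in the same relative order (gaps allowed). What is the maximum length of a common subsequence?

7

Pick A (read A #1, read B #3), then C (read A #2, read B #5), then A (read A #5, read B #6), then C (read A #6, read B #7), then C (read A #7, read B #8), then A (read A #11, read B #9), then C (read A #12, read B #10); all 7 bases appear in both, in order, and the DP table's final entry dp[12][10] is also 7, so no common subsequence is longer.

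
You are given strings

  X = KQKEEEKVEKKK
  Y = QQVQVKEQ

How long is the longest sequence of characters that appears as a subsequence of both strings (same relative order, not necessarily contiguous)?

3

One common subsequence of length 3: Q (X #2, Y #4) → K (X #3, Y #6) → E (X #4, Y #7). dp[12][8] = 3 confirms this is the maximum.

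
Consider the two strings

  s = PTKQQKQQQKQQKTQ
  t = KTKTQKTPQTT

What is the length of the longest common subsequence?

6

Taking T (s #2, t #2); then K (s #3, t #3); then Q (s #5, t #5); then K (s #6, t #6); then Q (s #7, t #9); then T (s #14, t #11) gives a common subsequence of length 6, and the DP table's final entry dp[15][11] is also 6, so no common subsequence is longer.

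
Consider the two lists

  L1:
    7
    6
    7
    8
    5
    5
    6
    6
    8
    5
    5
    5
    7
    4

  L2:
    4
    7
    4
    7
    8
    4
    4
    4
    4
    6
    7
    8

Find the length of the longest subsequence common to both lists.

5

Taking 7 at L1[1]=L2[2]; then 7 at L1[3]=L2[4]; then 8 at L1[4]=L2[5]; then 6 at L1[7]=L2[10]; then 8 at L1[9]=L2[12] gives a common subsequence of length 5. The LCS DP gives dp[14][12] = 5, so this is optimal.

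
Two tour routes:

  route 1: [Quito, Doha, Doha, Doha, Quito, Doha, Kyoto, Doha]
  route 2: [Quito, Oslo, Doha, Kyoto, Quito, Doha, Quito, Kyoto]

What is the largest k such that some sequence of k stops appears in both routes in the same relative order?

5

Match Quito [1,1], then Doha [2,3], then Doha [4,6], then Quito [5,7], then Kyoto [7,8] — 5 stops in the same relative order in both, and the DP table's final entry dp[8][8] is also 5, so no common subsequence is longer.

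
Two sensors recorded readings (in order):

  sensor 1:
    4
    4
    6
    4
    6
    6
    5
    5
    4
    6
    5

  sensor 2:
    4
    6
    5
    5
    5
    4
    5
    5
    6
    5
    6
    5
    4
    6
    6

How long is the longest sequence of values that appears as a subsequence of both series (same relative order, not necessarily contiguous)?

8

Taking 4 [2,1]; then 6 [3,2]; then 4 [4,6]; then 6 [5,9]; then 6 [6,11]; then 5 [8,12]; then 4 [9,13]; then 6 [10,15] gives a common subsequence of length 8. dp[11][15] = 8 confirms this is the maximum.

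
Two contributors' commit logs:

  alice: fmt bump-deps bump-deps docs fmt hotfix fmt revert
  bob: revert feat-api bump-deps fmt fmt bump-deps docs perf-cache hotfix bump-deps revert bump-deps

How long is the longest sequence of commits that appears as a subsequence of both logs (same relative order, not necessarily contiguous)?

Match fmt (alice #1, bob #5) → bump-deps (alice #3, bob #6) → docs (alice #4, bob #7) → hotfix (alice #6, bob #9) → revert (alice #8, bob #11) — 5 commits in the same relative order in both, and the DP table's final entry dp[8][12] is also 5, so no common subsequence is longer.

5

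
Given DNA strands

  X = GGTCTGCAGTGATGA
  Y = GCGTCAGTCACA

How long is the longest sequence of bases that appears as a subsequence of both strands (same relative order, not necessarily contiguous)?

9

One common subsequence of length 9: G [1,1]; then G [2,3]; then T [5,4]; then C [7,5]; then A [8,6]; then G [9,7]; then T [10,8]; then A [12,10]; then A [15,12]. The LCS DP gives dp[15][12] = 9, so this is optimal.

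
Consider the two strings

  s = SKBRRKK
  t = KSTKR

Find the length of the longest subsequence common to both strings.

3

Let dp[i][j] be the LCS length of the first i characters of s and the first j characters of t. dp[i][j] = dp[i-1][j-1]+1 when the i-th and j-th characters match, else max(dp[i-1][j], dp[i][j-1]).
    ·  K  S  T  K  R
 ·  0  0  0  0  0  0
 S  0  0  1  1  1  1
 K  0  1  1  1  2  2
 B  0  1  1  1  2  2
 R  0  1  1  1  2  3
 R  0  1  1  1  2  3
 K  0  1  1  1  2  3
 K  0  1  1  1  2  3
dp[7][5] = 3. One LCS (by backtracking along matches): SKR.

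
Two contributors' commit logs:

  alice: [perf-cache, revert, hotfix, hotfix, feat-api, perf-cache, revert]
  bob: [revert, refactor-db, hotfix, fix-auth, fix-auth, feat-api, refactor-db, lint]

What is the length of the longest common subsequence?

Pick revert at alice[2]=bob[1], then hotfix at alice[3]=bob[3], then feat-api at alice[5]=bob[6]; all 3 commits appear in both, in order. Since dp[7][8] = 3, nothing longer is possible.

3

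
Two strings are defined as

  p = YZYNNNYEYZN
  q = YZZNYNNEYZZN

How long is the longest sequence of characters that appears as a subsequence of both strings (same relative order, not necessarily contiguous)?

Pick Y (p #1, q #1) → Z (p #2, q #3) → Y (p #3, q #5) → N (p #5, q #6) → N (p #6, q #7) → E (p #8, q #8) → Y (p #9, q #9) → Z (p #10, q #11) → N (p #11, q #12); all 9 characters appear in both, in order. Since dp[11][12] = 9, nothing longer is possible.

9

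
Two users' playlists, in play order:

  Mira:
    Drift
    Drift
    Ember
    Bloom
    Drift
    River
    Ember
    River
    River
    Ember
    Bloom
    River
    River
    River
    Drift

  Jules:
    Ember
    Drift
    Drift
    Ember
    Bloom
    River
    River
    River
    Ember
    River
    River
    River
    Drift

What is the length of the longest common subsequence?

Pick Drift at Mira[1]=Jules[2] → Drift at Mira[2]=Jules[3] → Ember at Mira[3]=Jules[4] → Bloom at Mira[4]=Jules[5] → River at Mira[6]=Jules[6] → River at Mira[8]=Jules[7] → River at Mira[9]=Jules[8] → Ember at Mira[10]=Jules[9] → River at Mira[12]=Jules[10] → River at Mira[13]=Jules[11] → River at Mira[14]=Jules[12] → Drift at Mira[15]=Jules[13]; all 12 songs appear in both, in order. Since dp[15][13] = 12, nothing longer is possible.

12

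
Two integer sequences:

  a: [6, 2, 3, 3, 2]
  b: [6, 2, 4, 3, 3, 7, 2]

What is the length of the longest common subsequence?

Let dp[i][j] be the LCS length of the first i values of a and the first j values of b. dp[i][j] = dp[i-1][j-1]+1 when the i-th and j-th values match, else max(dp[i-1][j], dp[i][j-1]).
    ·  6  2  4  3  3  7  2
 ·  0  0  0  0  0  0  0  0
 6  0  1  1  1  1  1  1  1
 2  0  1  2  2  2  2  2  2
 3  0  1  2  2  3  3  3  3
 3  0  1  2  2  3  4  4  4
 2  0  1  2  2  3  4  4  5
dp[5][7] = 5. One LCS (by backtracking along matches): 6, 2, 3, 3, 2.

5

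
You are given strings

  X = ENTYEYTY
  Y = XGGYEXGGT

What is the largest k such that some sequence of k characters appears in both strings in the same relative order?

3

Let dp[i][j] be the LCS length of the first i characters of X and the first j characters of Y. dp[i][j] = dp[i-1][j-1]+1 when the i-th and j-th characters match, else max(dp[i-1][j], dp[i][j-1]).
    ·  X  G  G  Y  E  X  G  G  T
 ·  0  0  0  0  0  0  0  0  0  0
 E  0  0  0  0  0  1  1  1  1  1
 N  0  0  0  0  0  1  1  1  1  1
 T  0  0  0  0  0  1  1  1  1  2
 Y  0  0  0  0  1  1  1  1  1  2
 E  0  0  0  0  1  2  2  2  2  2
 Y  0  0  0  0  1  2  2  2  2  2
 T  0  0  0  0  1  2  2  2  2  3
 Y  0  0  0  0  1  2  2  2  2  3
dp[8][9] = 3. One LCS (by backtracking along matches): YET.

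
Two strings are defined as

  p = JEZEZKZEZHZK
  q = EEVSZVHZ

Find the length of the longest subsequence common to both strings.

Let dp[i][j] be the LCS length of the first i characters of p and the first j characters of q. dp[i][j] = dp[i-1][j-1]+1 when the i-th and j-th characters match, else max(dp[i-1][j], dp[i][j-1]).
    ·  E  E  V  S  Z  V  H  Z
 ·  0  0  0  0  0  0  0  0  0
 J  0  0  0  0  0  0  0  0  0
 E  0  1  1  1  1  1  1  1  1
 Z  0  1  1  1  1  2  2  2  2
 E  0  1  2  2  2  2  2  2  2
 Z  0  1  2  2  2  3  3  3  3
 K  0  1  2  2  2  3  3  3  3
 Z  0  1  2  2  2  3  3  3  4
 E  0  1  2  2  2  3  3  3  4
 Z  0  1  2  2  2  3  3  3  4
 H  0  1  2  2  2  3  3  4  4
 Z  0  1  2  2  2  3  3  4  5
 K  0  1  2  2  2  3  3  4  5
dp[12][8] = 5. One LCS (by backtracking along matches): EEZHZ.

5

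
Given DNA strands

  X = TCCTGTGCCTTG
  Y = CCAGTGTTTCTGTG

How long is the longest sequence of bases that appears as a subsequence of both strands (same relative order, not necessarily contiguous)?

Match C (X #2, Y #1) → C (X #3, Y #2) → T (X #4, Y #5) → G (X #5, Y #6) → T (X #6, Y #9) → C (X #9, Y #10) → T (X #10, Y #11) → T (X #11, Y #13) → G (X #12, Y #14) — 9 bases in the same relative order in both. The LCS DP gives dp[12][14] = 9, so this is optimal.

9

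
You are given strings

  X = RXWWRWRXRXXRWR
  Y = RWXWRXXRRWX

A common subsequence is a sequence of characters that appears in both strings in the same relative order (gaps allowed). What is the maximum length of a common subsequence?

Taking R at X[1]=Y[1] → X at X[2]=Y[3] → W at X[4]=Y[4] → R at X[5]=Y[5] → X at X[8]=Y[7] → R at X[9]=Y[8] → R at X[12]=Y[9] → W at X[13]=Y[10] gives a common subsequence of length 8. Since dp[14][11] = 8, nothing longer is possible.

8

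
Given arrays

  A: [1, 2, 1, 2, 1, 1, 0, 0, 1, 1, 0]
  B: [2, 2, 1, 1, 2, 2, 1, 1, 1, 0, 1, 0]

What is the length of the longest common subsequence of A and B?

8

Pick 1 [1,4], 2 [2,6], 1 [3,7], 1 [5,8], 1 [6,9], 0 [8,10], 1 [10,11], 0 [11,12]; all 8 values appear in both, in order. Since dp[11][12] = 8, nothing longer is possible.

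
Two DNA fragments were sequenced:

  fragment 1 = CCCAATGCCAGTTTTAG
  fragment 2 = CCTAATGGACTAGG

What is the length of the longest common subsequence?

One common subsequence of length 10: C (fragment 1 #1, fragment 2 #1), C (fragment 1 #2, fragment 2 #2), A (fragment 1 #4, fragment 2 #4), A (fragment 1 #5, fragment 2 #5), T (fragment 1 #6, fragment 2 #6), G (fragment 1 #7, fragment 2 #8), C (fragment 1 #8, fragment 2 #10), A (fragment 1 #10, fragment 2 #12), G (fragment 1 #11, fragment 2 #13), G (fragment 1 #17, fragment 2 #14), and the DP table's final entry dp[17][14] is also 10, so no common subsequence is longer.

10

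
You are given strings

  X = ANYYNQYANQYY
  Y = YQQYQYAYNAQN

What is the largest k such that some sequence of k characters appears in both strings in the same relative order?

Let dp[i][j] be the LCS length of the first i characters of X and the first j characters of Y. dp[i][j] = dp[i-1][j-1]+1 when the i-th and j-th characters match, else max(dp[i-1][j], dp[i][j-1]).
    ·  Y  Q  Q  Y  Q  Y  A  Y  N  A  Q  N
 ·  0  0  0  0  0  0  0  0  0  0  0  0  0
 A  0  0  0  0  0  0  0  1  1  1  1  1  1
 N  0  0  0  0  0  0  0  1  1  2  2  2  2
 Y  0  1  1  1  1  1  1  1  2  2  2  2  2
 Y  0  1  1  1  2  2  2  2  2  2  2  2  2
 N  0  1  1  1  2  2  2  2  2  3  3  3  3
 Q  0  1  2  2  2  3  3  3  3  3  3  4  4
 Y  0  1  2  2  3  3  4  4  4  4  4  4  4
 A  0  1  2  2  3  3  4  5  5  5  5  5  5
 N  0  1  2  2  3  3  4  5  5  6  6  6  6
 Q  0  1  2  3  3  4  4  5  5  6  6  7  7
 Y  0  1  2  3  4  4  5  5  6  6  6  7  7
 Y  0  1  2  3  4  4  5  5  6  6  6  7  7
dp[12][12] = 7. One LCS (by backtracking along matches): YYQYANQ.

7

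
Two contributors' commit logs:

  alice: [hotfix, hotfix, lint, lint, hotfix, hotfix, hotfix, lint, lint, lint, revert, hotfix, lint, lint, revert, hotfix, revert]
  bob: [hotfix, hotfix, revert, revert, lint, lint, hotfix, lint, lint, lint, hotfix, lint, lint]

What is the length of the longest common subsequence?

11

One common subsequence of length 11: hotfix [1,1], hotfix [2,2], lint [3,5], lint [4,6], hotfix [7,7], lint [8,8], lint [9,9], lint [10,10], hotfix [12,11], lint [13,12], lint [14,13]. The LCS DP gives dp[17][13] = 11, so this is optimal.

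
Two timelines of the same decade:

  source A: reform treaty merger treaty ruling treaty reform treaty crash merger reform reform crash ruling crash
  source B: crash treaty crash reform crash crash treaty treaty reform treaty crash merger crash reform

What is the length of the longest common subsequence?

Match reform at source A[1]=source B[4], treaty at source A[4]=source B[7], treaty at source A[6]=source B[8], reform at source A[7]=source B[9], treaty at source A[8]=source B[10], crash at source A[9]=source B[11], merger at source A[10]=source B[12], reform at source A[12]=source B[14] — 8 events in the same relative order in both. Since dp[15][14] = 8, nothing longer is possible.

8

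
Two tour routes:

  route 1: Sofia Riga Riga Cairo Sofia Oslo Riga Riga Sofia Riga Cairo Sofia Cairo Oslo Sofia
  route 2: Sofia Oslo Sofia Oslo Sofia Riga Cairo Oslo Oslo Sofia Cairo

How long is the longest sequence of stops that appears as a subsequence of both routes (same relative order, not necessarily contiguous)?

Taking Sofia at route 1[1]=route 2[1]; then Sofia at route 1[5]=route 2[3]; then Oslo at route 1[6]=route 2[4]; then Sofia at route 1[9]=route 2[5]; then Riga at route 1[10]=route 2[6]; then Cairo at route 1[11]=route 2[7]; then Sofia at route 1[12]=route 2[10]; then Cairo at route 1[13]=route 2[11] gives a common subsequence of length 8, and the DP table's final entry dp[15][11] is also 8, so no common subsequence is longer.

8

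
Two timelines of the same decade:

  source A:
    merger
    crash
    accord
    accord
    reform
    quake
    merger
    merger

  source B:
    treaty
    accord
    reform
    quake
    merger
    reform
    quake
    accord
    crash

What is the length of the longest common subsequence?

One common subsequence of length 4: accord (source A #4, source B #2), then reform (source A #5, source B #3), then quake (source A #6, source B #4), then merger (source A #7, source B #5), and the DP table's final entry dp[8][9] is also 4, so no common subsequence is longer.

4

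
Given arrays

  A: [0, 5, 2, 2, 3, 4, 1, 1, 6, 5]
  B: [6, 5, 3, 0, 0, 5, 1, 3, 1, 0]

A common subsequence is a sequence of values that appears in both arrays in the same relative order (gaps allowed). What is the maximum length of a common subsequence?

4

Let dp[i][j] be the LCS length of the first i values of A and the first j values of B. dp[i][j] = dp[i-1][j-1]+1 when the i-th and j-th values match, else max(dp[i-1][j], dp[i][j-1]).
    ·  6  5  3  0  0  5  1  3  1  0
 ·  0  0  0  0  0  0  0  0  0  0  0
 0  0  0  0  0  1  1  1  1  1  1  1
 5  0  0  1  1  1  1  2  2  2  2  2
 2  0  0  1  1  1  1  2  2  2  2  2
 2  0  0  1  1  1  1  2  2  2  2  2
 3  0  0  1  2  2  2  2  2  3  3  3
 4  0  0  1  2  2  2  2  2  3  3  3
 1  0  0  1  2  2  2  2  3  3  4  4
 1  0  0  1  2  2  2  2  3  3  4  4
 6  0  1  1  2  2  2  2  3  3  4  4
 5  0  1  2  2  2  2  3  3  3  4  4
dp[10][10] = 4. One LCS (by backtracking along matches): 0, 5, 3, 1.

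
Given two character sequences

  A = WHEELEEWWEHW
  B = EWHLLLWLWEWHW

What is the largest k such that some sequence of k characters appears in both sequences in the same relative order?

Taking W at A[1]=B[2], then H at A[2]=B[3], then L at A[5]=B[6], then W at A[8]=B[7], then W at A[9]=B[9], then E at A[10]=B[10], then H at A[11]=B[12], then W at A[12]=B[13] gives a common subsequence of length 8. Since dp[12][13] = 8, nothing longer is possible.

8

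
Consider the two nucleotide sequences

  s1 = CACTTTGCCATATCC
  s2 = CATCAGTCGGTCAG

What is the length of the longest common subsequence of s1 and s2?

8

One common subsequence of length 8: C [1,1], A [2,2], T [6,3], C [9,4], A [10,5], T [11,7], T [13,11], C [14,12]. dp[15][14] = 8 confirms this is the maximum.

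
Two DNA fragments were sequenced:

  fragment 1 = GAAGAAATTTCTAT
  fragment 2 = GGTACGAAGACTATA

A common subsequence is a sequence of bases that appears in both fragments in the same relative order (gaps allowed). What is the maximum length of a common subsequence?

10

Taking G (fragment 1 #1, fragment 2 #2), A (fragment 1 #2, fragment 2 #4), G (fragment 1 #4, fragment 2 #6), A (fragment 1 #5, fragment 2 #7), A (fragment 1 #6, fragment 2 #8), A (fragment 1 #7, fragment 2 #10), C (fragment 1 #11, fragment 2 #11), T (fragment 1 #12, fragment 2 #12), A (fragment 1 #13, fragment 2 #13), T (fragment 1 #14, fragment 2 #14) gives a common subsequence of length 10. dp[14][15] = 10 confirms this is the maximum.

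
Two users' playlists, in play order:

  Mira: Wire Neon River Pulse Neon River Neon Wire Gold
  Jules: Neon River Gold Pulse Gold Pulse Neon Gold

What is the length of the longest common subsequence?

5

Pick Neon [2,1], then River [3,2], then Pulse [4,6], then Neon [7,7], then Gold [9,8]; all 5 songs appear in both, in order. The LCS DP gives dp[9][8] = 5, so this is optimal.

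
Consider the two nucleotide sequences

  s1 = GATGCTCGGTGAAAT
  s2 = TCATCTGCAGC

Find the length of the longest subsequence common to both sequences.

Match T at s1[3]=s2[1] → C at s1[5]=s2[2] → T at s1[6]=s2[4] → C at s1[7]=s2[5] → T at s1[10]=s2[6] → G at s1[11]=s2[7] → A at s1[12]=s2[9] — 7 bases in the same relative order in both. dp[15][11] = 7 confirms this is the maximum.

7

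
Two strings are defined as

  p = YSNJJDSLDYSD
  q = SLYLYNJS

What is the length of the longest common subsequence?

Match Y (p #1, q #5); then N (p #3, q #6); then J (p #5, q #7); then S (p #11, q #8) — 4 characters in the same relative order in both. dp[12][8] = 4 confirms this is the maximum.

4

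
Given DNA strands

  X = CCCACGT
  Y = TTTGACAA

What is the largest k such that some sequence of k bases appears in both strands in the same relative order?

Pick C (X #1, Y #6); then A (X #4, Y #8); all 2 bases appear in both, in order, and the DP table's final entry dp[7][8] is also 2, so no common subsequence is longer.

2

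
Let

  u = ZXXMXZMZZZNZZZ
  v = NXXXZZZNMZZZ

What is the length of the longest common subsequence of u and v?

Taking X (u #2, v #2); then X (u #3, v #3); then X (u #5, v #4); then Z (u #8, v #5); then Z (u #9, v #6); then Z (u #10, v #7); then N (u #11, v #8); then Z (u #12, v #10); then Z (u #13, v #11); then Z (u #14, v #12) gives a common subsequence of length 10. Since dp[14][12] = 10, nothing longer is possible.

10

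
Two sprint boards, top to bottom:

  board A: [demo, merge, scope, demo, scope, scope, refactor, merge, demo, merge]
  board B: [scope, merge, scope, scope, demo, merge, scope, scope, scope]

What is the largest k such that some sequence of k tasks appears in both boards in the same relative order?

Match demo at board A[1]=board B[5]; then merge at board A[2]=board B[6]; then scope at board A[3]=board B[7]; then scope at board A[5]=board B[8]; then scope at board A[6]=board B[9] — 5 tasks in the same relative order in both. Since dp[10][9] = 5, nothing longer is possible.

5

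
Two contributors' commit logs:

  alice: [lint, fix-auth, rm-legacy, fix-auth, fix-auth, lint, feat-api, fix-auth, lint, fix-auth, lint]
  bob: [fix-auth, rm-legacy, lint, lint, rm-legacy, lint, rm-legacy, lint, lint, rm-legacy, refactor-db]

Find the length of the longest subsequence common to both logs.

5

Pick lint [1,4], rm-legacy [3,5], lint [6,6], lint [9,8], lint [11,9]; all 5 commits appear in both, in order. Since dp[11][11] = 5, nothing longer is possible.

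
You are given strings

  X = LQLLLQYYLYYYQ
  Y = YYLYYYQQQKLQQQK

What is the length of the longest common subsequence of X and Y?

7

Match Y [7,1], then Y [8,2], then L [9,3], then Y [10,4], then Y [11,5], then Y [12,6], then Q [13,14] — 7 characters in the same relative order in both. dp[13][15] = 7 confirms this is the maximum.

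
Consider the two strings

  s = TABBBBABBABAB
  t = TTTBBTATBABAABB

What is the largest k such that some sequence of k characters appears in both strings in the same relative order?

9

Taking T [1,3], B [3,4], B [4,5], B [5,9], B [6,11], A [7,12], A [10,13], B [11,14], B [13,15] gives a common subsequence of length 9. Since dp[13][15] = 9, nothing longer is possible.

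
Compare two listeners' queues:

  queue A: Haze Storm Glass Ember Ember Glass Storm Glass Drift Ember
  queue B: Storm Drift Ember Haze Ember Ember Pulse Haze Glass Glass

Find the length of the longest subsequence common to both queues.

5

One common subsequence of length 5: Haze at queue A[1]=queue B[4]; then Ember at queue A[4]=queue B[5]; then Ember at queue A[5]=queue B[6]; then Glass at queue A[6]=queue B[9]; then Glass at queue A[8]=queue B[10]. Since dp[10][10] = 5, nothing longer is possible.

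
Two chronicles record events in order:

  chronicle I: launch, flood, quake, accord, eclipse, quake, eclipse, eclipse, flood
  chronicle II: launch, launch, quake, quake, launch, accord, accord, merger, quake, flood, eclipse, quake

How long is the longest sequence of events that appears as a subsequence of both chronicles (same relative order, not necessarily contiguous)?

5

Match launch (chronicle I #1, chronicle II #2) → quake (chronicle I #3, chronicle II #4) → accord (chronicle I #4, chronicle II #7) → eclipse (chronicle I #5, chronicle II #11) → quake (chronicle I #6, chronicle II #12) — 5 events in the same relative order in both. dp[9][12] = 5 confirms this is the maximum.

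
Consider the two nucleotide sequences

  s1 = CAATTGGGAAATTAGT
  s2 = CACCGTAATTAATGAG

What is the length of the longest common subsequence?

10

One common subsequence of length 10: C [1,4], then A [2,7], then A [3,8], then T [4,9], then T [5,10], then A [10,11], then A [11,12], then T [12,13], then A [14,15], then G [15,16]. Since dp[16][16] = 10, nothing longer is possible.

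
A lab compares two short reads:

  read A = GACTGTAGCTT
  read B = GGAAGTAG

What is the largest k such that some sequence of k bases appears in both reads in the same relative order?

6

Let dp[i][j] be the LCS length of the first i bases of read A and the first j bases of read B. dp[i][j] = dp[i-1][j-1]+1 when the i-th and j-th bases match, else max(dp[i-1][j], dp[i][j-1]).
    ·  G  G  A  A  G  T  A  G
 ·  0  0  0  0  0  0  0  0  0
 G  0  1  1  1  1  1  1  1  1
 A  0  1  1  2  2  2  2  2  2
 C  0  1  1  2  2  2  2  2  2
 T  0  1  1  2  2  2  3  3  3
 G  0  1  2  2  2  3  3  3  4
 T  0  1  2  2  2  3  4  4  4
 A  0  1  2  3  3  3  4  5  5
 G  0  1  2  3  3  4  4  5  6
 C  0  1  2  3  3  4  4  5  6
 T  0  1  2  3  3  4  5  5  6
 T  0  1  2  3  3  4  5  5  6
dp[11][8] = 6. One LCS (by backtracking along matches): GAGTAG.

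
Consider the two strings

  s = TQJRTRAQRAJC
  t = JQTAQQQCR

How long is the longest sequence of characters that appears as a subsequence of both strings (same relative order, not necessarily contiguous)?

Taking Q at s[2]=t[2], then T at s[5]=t[3], then A at s[7]=t[4], then Q at s[8]=t[7], then R at s[9]=t[9] gives a common subsequence of length 5, and the DP table's final entry dp[12][9] is also 5, so no common subsequence is longer.

5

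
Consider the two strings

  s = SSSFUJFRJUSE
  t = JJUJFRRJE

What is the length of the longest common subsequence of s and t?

Let dp[i][j] be the LCS length of the first i characters of s and the first j characters of t. dp[i][j] = dp[i-1][j-1]+1 when the i-th and j-th characters match, else max(dp[i-1][j], dp[i][j-1]).
    ·  J  J  U  J  F  R  R  J  E
 ·  0  0  0  0  0  0  0  0  0  0
 S  0  0  0  0  0  0  0  0  0  0
 S  0  0  0  0  0  0  0  0  0  0
 S  0  0  0  0  0  0  0  0  0  0
 F  0  0  0  0  0  1  1  1  1  1
 U  0  0  0  1  1  1  1  1  1  1
 J  0  1  1  1  2  2  2  2  2  2
 F  0  1  1  1  2  3  3  3  3  3
 R  0  1  1  1  2  3  4  4  4  4
 J  0  1  2  2  2  3  4  4  5  5
 U  0  1  2  3  3  3  4  4  5  5
 S  0  1  2  3  3  3  4  4  5  5
 E  0  1  2  3  3  3  4  4  5  6
dp[12][9] = 6. One LCS (by backtracking along matches): UJFRJE.

6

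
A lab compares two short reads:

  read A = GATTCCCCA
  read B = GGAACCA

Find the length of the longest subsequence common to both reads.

Pick G at read A[1]=read B[2], A at read A[2]=read B[4], C at read A[7]=read B[5], C at read A[8]=read B[6], A at read A[9]=read B[7]; all 5 bases appear in both, in order, and the DP table's final entry dp[9][7] is also 5, so no common subsequence is longer.

5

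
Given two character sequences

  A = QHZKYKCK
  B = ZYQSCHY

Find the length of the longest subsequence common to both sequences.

One common subsequence of length 3: Q (A #1, B #3), then H (A #2, B #6), then Y (A #5, B #7). dp[8][7] = 3 confirms this is the maximum.

3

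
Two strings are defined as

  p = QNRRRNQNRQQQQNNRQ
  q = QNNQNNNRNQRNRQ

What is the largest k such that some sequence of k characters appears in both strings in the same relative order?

10

Match Q [1,1], N [2,2], N [6,3], Q [7,4], N [8,7], R [9,8], Q [10,10], N [15,12], R [16,13], Q [17,14] — 10 characters in the same relative order in both. Since dp[17][14] = 10, nothing longer is possible.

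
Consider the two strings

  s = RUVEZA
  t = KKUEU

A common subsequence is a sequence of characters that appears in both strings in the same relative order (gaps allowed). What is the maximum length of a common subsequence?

2

Match U at s[2]=t[3]; then E at s[4]=t[4] — 2 characters in the same relative order in both. dp[6][5] = 2 confirms this is the maximum.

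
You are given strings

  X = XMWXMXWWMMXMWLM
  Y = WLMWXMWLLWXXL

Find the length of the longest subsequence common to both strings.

Taking M at X[2]=Y[3]; then W at X[3]=Y[4]; then X at X[4]=Y[5]; then M at X[5]=Y[6]; then W at X[7]=Y[7]; then W at X[8]=Y[10]; then X at X[11]=Y[12]; then L at X[14]=Y[13] gives a common subsequence of length 8. The LCS DP gives dp[15][13] = 8, so this is optimal.

8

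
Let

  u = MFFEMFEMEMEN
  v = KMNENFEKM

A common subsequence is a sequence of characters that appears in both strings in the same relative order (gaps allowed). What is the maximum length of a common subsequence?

5

One common subsequence of length 5: M (u #1, v #2), then E (u #4, v #4), then F (u #6, v #6), then E (u #7, v #7), then M (u #10, v #9), and the DP table's final entry dp[12][9] is also 5, so no common subsequence is longer.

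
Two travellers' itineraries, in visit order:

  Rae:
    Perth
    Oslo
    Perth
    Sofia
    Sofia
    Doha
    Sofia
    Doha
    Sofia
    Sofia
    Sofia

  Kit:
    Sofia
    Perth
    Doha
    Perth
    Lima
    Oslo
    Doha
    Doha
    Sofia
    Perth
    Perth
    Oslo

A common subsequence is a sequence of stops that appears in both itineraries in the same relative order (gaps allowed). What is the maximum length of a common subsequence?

Taking Perth [1,4] → Oslo [2,6] → Doha [6,7] → Doha [8,8] → Sofia [9,9] gives a common subsequence of length 5. The LCS DP gives dp[11][12] = 5, so this is optimal.

5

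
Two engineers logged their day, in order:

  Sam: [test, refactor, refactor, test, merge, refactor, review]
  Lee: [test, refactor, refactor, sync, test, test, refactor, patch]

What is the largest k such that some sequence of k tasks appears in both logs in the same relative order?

5

Taking test at Sam[1]=Lee[1], refactor at Sam[2]=Lee[2], refactor at Sam[3]=Lee[3], test at Sam[4]=Lee[6], refactor at Sam[6]=Lee[7] gives a common subsequence of length 5. The LCS DP gives dp[7][8] = 5, so this is optimal.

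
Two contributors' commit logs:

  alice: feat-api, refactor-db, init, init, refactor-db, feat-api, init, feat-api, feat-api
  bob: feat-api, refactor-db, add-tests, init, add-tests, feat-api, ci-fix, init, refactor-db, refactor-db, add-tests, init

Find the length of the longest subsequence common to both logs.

6

One common subsequence of length 6: feat-api at alice[1]=bob[1], then refactor-db at alice[2]=bob[2], then init at alice[3]=bob[4], then init at alice[4]=bob[8], then refactor-db at alice[5]=bob[10], then init at alice[7]=bob[12]. dp[9][12] = 6 confirms this is the maximum.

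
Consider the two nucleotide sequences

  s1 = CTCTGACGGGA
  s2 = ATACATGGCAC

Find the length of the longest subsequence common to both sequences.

Match T (s1 #2, s2 #2); then C (s1 #3, s2 #4); then T (s1 #4, s2 #6); then G (s1 #5, s2 #8); then A (s1 #6, s2 #10); then C (s1 #7, s2 #11) — 6 bases in the same relative order in both, and the DP table's final entry dp[11][11] is also 6, so no common subsequence is longer.

6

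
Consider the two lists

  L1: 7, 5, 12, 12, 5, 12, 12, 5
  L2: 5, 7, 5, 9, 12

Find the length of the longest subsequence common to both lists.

One common subsequence of length 3: 7 (L1 #1, L2 #2); then 5 (L1 #2, L2 #3); then 12 (L1 #7, L2 #5), and the DP table's final entry dp[8][5] is also 3, so no common subsequence is longer.

3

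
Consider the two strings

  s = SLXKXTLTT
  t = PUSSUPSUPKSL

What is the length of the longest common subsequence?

Let dp[i][j] be the LCS length of the first i characters of s and the first j characters of t. dp[i][j] = dp[i-1][j-1]+1 when the i-th and j-th characters match, else max(dp[i-1][j], dp[i][j-1]).
    ·  P  U  S  S  U  P  S  U  P  K  S  L
 ·  0  0  0  0  0  0  0  0  0  0  0  0  0
 S  0  0  0  1  1  1  1  1  1  1  1  1  1
 L  0  0  0  1  1  1  1  1  1  1  1  1  2
 X  0  0  0  1  1  1  1  1  1  1  1  1  2
 K  0  0  0  1  1  1  1  1  1  1  2  2  2
 X  0  0  0  1  1  1  1  1  1  1  2  2  2
 T  0  0  0  1  1  1  1  1  1  1  2  2  2
 L  0  0  0  1  1  1  1  1  1  1  2  2  3
 T  0  0  0  1  1  1  1  1  1  1  2  2  3
 T  0  0  0  1  1  1  1  1  1  1  2  2  3
dp[9][12] = 3. One LCS (by backtracking along matches): SKL.

3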